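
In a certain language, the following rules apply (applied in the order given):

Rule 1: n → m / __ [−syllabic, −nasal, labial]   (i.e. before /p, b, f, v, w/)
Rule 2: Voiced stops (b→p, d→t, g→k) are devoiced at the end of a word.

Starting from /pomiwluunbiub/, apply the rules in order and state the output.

Rule 1 (nasal place assimilation): /n/ precedes the labial consonant /b/, so it assimilates in place to [m]. /pomiwluunbiub/ → pomiwluumbiub.
Rule 2 (final devoicing): /b/ is a voiced stop in word-final position, so it devoices to [p]. /pomiwluumbiub/ → pomiwluumbiup.

pomiwluumbiup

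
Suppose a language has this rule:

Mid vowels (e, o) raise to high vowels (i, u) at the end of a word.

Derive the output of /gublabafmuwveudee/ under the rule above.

gublabafmuwveudei

/e/ is a mid vowel in word-final position, so it raises to [i].
The other instances of /e/ do not occur in the required environment and remain unchanged.
Surface form: [gublabafmuwveudei].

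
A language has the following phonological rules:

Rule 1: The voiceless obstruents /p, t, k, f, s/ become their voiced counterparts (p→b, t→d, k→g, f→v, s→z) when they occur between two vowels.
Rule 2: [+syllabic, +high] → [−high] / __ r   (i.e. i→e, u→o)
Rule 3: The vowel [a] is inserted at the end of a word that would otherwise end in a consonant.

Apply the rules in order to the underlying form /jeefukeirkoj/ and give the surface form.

Rule 1 (intervocalic voicing): /f/ is a voiceless obstruent between vowels /e/ and /u/, so it voices to [v]. /k/ is a voiceless obstruent between vowels /u/ and /e/, so it voices to [g]. /jeefukeirkoj/ → jeevugeirkoj.
Rule 2 (pre-rhotic lowering): /i/ is a high vowel immediately before /r/, so it lowers to [e]. /jeevugeirkoj/ → jeevugeerkoj.
Rule 3 (final a-epenthesis): the form ends in the consonant /j/, so [a] is inserted word-finally. /jeevugeerkoj/ → jeevugeerkoja.

jeevugeerkoja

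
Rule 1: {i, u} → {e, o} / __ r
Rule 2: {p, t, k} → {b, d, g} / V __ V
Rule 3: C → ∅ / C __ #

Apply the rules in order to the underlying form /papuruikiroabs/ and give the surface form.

Rule 1 (pre-rhotic lowering): /u/ is a high vowel immediately before /r/, so it lowers to [o]. /i/ is a high vowel immediately before /r/, so it lowers to [e]. /papuruikiroabs/ → paporuikeroabs.
Rule 2 (intervocalic voicing): /p/ is a voiceless stop between vowels /a/ and /o/, so it voices to [b]. /k/ is a voiceless stop between vowels /i/ and /e/, so it voices to [g]. /paporuikeroabs/ → paboruigeroabs.
Rule 3 (final cluster simplification): /s/ is the second consonant of a word-final cluster /bs/, so it deletes. /paboruigeroabs/ → paboruigeroab.

paboruigeroab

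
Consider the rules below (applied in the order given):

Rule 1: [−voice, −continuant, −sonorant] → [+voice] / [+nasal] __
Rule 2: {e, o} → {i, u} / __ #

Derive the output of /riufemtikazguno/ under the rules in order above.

Rule 1 (post-nasal voicing): /t/ is a voiceless stop immediately after the nasal /m/, so it voices to [d]. /riufemtikazguno/ → riufemdikazguno.
Rule 2 (final vowel raising): /o/ is a mid vowel in word-final position, so it raises to [u]. /riufemdikazguno/ → riufemdikazgunu.

riufemdikazgunu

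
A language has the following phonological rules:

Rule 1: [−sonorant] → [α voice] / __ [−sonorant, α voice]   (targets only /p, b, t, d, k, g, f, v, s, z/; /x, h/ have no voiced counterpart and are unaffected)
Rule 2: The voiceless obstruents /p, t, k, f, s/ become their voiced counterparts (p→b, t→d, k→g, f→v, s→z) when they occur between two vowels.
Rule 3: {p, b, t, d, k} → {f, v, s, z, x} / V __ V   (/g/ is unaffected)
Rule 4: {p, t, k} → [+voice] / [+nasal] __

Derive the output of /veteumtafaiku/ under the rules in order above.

Rule 1 (regressive voicing assimilation): no segment meets the environment; /veteumtafaiku/ is unchanged.
Rule 2 (intervocalic voicing): /t/ is a voiceless obstruent between vowels /e/ and /e/, so it voices to [d]. /f/ is a voiceless obstruent between vowels /a/ and /a/, so it voices to [v]. /k/ is a voiceless obstruent between vowels /i/ and /u/, so it voices to [g]. /veteumtafaiku/ → vedeumtavaigu.
Rule 3 (intervocalic spirantization): /d/ is a stop between vowels /e/ and /e/, so it spirantizes to the fricative [z]. /vedeumtavaigu/ → vezeumtavaigu.
Rule 4 (post-nasal voicing): /t/ is a voiceless stop immediately after the nasal /m/, so it voices to [d]. /vezeumtavaigu/ → vezeumdavaigu.

vezeumdavaigu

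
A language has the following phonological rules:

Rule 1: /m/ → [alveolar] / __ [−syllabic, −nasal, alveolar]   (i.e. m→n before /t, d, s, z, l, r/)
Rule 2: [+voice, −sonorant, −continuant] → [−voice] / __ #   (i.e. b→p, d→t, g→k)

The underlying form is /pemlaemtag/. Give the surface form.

Rule 1 (nasal place assimilation): /m/ precedes the alveolar consonant /l/, so it assimilates in place to [n]. /m/ precedes the alveolar consonant /t/, so it assimilates in place to [n]. /pemlaemtag/ → penlaentag.
Rule 2 (final devoicing): /g/ is a voiced stop in word-final position, so it devoices to [k]. /penlaentag/ → penlaentak.

penlaentak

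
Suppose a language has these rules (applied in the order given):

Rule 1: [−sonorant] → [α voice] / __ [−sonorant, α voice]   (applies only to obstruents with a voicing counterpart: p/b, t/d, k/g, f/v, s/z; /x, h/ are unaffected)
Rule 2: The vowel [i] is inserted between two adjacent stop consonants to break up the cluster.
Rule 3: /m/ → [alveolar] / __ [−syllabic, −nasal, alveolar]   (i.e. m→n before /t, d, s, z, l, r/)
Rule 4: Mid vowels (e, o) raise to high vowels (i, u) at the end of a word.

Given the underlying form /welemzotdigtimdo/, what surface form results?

welenzodidikitindu

Rule 1 (regressive voicing assimilation): /t/ precedes the voiced obstruent /d/, so it voices to [d] by assimilation. /g/ precedes the voiceless obstruent /t/, so it devoices to [k] by assimilation. /welemzotdigtimdo/ → welemzoddiktimdo.
Rule 2 (stop-cluster i-epenthesis): /d/ and /d/ form a stop–stop cluster, so [i] is inserted between them. /k/ and /t/ form a stop–stop cluster, so [i] is inserted between them. /welemzoddiktimdo/ → welemzodidikitimdo.
Rule 3 (nasal place assimilation): /m/ precedes the alveolar consonant /z/, so it assimilates in place to [n]. /m/ precedes the alveolar consonant /d/, so it assimilates in place to [n]. /welemzodidikitimdo/ → welenzodidikitindo.
Rule 4 (final vowel raising): /o/ is a mid vowel in word-final position, so it raises to [u]. /welenzodidikitindo/ → welenzodidikitindu.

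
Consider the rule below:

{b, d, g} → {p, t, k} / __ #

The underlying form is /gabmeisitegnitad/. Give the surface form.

gabmeisitegnitat

/d/ is a voiced stop in word-final position, so it devoices to [t].
Surface form: [gabmeisitegnitat].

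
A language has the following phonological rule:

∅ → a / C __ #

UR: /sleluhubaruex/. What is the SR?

the form ends in the consonant /x/, so [a] is inserted word-finally.
Surface form: [sleluhubaruexa].

sleluhubaruexa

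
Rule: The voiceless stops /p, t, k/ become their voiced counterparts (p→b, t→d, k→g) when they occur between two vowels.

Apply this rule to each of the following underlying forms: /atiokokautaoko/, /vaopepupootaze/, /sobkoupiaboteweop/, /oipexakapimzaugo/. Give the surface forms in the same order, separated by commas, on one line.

adiogogaudaogo, vaobebuboodaze, sobkoubiabodeweop, oibexagabimzaugo

/atiokokautaoko/: /t/ is a voiceless stop between vowels /a/ and /i/, so it voices to [d]. /k/ is a voiceless stop between vowels /o/ and /o/, so it voices to [g]. /k/ is a voiceless stop between vowels /o/ and /a/, so it voices to [g]. /t/ is a voiceless stop between vowels /u/ and /a/, so it voices to [d]. /k/ is a voiceless stop between vowels /o/ and /o/, so it voices to [g]. → [adiogogaudaogo].
/vaopepupootaze/: /p/ is a voiceless stop between vowels /o/ and /e/, so it voices to [b]. /p/ is a voiceless stop between vowels /e/ and /u/, so it voices to [b]. /p/ is a voiceless stop between vowels /u/ and /o/, so it voices to [b]. /t/ is a voiceless stop between vowels /o/ and /a/, so it voices to [d]. → [vaobebuboodaze].
/sobkoupiaboteweop/: /p/ is a voiceless stop between vowels /u/ and /i/, so it voices to [b]. /t/ is a voiceless stop between vowels /o/ and /e/, so it voices to [d]. → [sobkoubiabodeweop].
/oipexakapimzaugo/: /p/ is a voiceless stop between vowels /i/ and /e/, so it voices to [b]. /k/ is a voiceless stop between vowels /a/ and /a/, so it voices to [g]. /p/ is a voiceless stop between vowels /a/ and /i/, so it voices to [b]. → [oibexagabimzaugo].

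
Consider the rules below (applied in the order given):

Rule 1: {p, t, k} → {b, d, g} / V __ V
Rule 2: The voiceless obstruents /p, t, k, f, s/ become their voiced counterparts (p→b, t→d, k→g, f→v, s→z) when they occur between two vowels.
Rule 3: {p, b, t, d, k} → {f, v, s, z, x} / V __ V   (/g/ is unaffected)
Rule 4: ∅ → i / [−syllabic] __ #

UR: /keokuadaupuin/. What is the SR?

Rule 1 (intervocalic voicing): /k/ is a voiceless stop between vowels /o/ and /u/, so it voices to [g]. /p/ is a voiceless stop between vowels /u/ and /u/, so it voices to [b]. /keokuadaupuin/ → keoguadaubuin.
Rule 2 (intervocalic voicing): no segment meets the environment; /keoguadaubuin/ is unchanged.
Rule 3 (intervocalic spirantization): /d/ is a stop between vowels /a/ and /a/, so it spirantizes to the fricative [z]. /b/ is a stop between vowels /u/ and /u/, so it spirantizes to the fricative [v]. /keoguadaubuin/ → keoguazauvuin.
Rule 4 (final i-epenthesis): the form ends in the consonant /n/, so [i] is inserted word-finally. /keoguazauvuin/ → keoguazauvuini.

keoguazauvuini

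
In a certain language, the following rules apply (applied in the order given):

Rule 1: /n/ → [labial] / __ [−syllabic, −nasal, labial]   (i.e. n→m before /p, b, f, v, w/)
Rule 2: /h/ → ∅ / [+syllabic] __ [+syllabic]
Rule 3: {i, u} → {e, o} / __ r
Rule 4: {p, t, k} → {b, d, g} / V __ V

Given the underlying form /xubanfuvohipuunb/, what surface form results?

xubamfuvoibuumb

Rule 1 (nasal place assimilation): /n/ precedes the labial consonant /f/, so it assimilates in place to [m]. /n/ precedes the labial consonant /b/, so it assimilates in place to [m]. /xubanfuvohipuunb/ → xubamfuvohipuumb.
Rule 2 (intervocalic h-deletion): /h/ occurs between vowels /o/ and /i/, so it deletes. /xubamfuvohipuumb/ → xubamfuvoipuumb.
Rule 3 (pre-rhotic lowering): no segment meets the environment; /xubamfuvoipuumb/ is unchanged.
Rule 4 (intervocalic voicing): /p/ is a voiceless stop between vowels /i/ and /u/, so it voices to [b]. /xubamfuvoipuumb/ → xubamfuvoibuumb.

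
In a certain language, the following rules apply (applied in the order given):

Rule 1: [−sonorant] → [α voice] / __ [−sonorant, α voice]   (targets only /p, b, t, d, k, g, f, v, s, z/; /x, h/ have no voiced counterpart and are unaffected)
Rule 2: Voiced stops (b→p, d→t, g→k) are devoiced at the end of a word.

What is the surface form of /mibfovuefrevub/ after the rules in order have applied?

Rule 1 (regressive voicing assimilation): /b/ precedes the voiceless obstruent /f/, so it devoices to [p] by assimilation. /mibfovuefrevub/ → mipfovuefrevub.
Rule 2 (final devoicing): /b/ is a voiced stop in word-final position, so it devoices to [p]. /mipfovuefrevub/ → mipfovuefrevup.

mipfovuefrevup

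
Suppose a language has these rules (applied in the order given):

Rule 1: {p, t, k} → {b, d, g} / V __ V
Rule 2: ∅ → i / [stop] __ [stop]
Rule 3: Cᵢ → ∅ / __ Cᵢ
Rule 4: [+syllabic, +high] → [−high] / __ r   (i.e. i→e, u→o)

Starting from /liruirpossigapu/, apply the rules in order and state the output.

leruerposigabu

Rule 1 (intervocalic voicing): /p/ is a voiceless stop between vowels /a/ and /u/, so it voices to [b]. /liruirpossigapu/ → liruirpossigabu.
Rule 2 (stop-cluster i-epenthesis): no segment meets the environment; /liruirpossigabu/ is unchanged.
Rule 3 (degemination): /ss/ is a geminate; the first /s/ deletes. /liruirpossigabu/ → liruirposigabu.
Rule 4 (pre-rhotic lowering): /i/ is a high vowel immediately before /r/, so it lowers to [e]. /i/ is a high vowel immediately before /r/, so it lowers to [e]. /liruirposigabu/ → leruerposigabu.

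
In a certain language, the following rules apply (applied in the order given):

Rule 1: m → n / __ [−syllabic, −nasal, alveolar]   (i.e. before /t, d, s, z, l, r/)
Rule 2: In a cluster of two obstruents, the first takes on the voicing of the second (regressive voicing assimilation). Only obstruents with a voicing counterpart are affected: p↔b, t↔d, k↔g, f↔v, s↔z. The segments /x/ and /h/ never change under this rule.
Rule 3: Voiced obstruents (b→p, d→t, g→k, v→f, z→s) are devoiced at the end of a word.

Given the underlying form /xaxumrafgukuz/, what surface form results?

xaxunravgukus

Rule 1 (nasal place assimilation): /m/ precedes the alveolar consonant /r/, so it assimilates in place to [n]. /xaxumrafgukuz/ → xaxunrafgukuz.
Rule 2 (regressive voicing assimilation): /f/ precedes the voiced obstruent /g/, so it voices to [v] by assimilation. /xaxunrafgukuz/ → xaxunravgukuz.
Rule 3 (final devoicing): /z/ is a voiced obstruent in word-final position, so it devoices to [s]. /xaxunravgukuz/ → xaxunravgukus.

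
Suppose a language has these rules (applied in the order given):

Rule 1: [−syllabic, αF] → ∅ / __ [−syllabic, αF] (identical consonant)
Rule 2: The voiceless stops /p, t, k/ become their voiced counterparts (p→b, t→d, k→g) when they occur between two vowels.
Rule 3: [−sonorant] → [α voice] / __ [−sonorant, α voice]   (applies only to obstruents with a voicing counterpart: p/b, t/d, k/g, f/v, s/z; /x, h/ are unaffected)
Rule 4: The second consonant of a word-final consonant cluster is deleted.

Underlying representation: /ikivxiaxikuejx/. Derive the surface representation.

igifxiaxiguej

Rule 1 (degemination): no segment meets the environment; /ikivxiaxikuejx/ is unchanged.
Rule 2 (intervocalic voicing): /k/ is a voiceless stop between vowels /i/ and /i/, so it voices to [g]. /k/ is a voiceless stop between vowels /i/ and /u/, so it voices to [g]. /ikivxiaxikuejx/ → igivxiaxiguejx.
Rule 3 (regressive voicing assimilation): /v/ precedes the voiceless obstruent /x/, so it devoices to [f] by assimilation. /igivxiaxiguejx/ → igifxiaxiguejx.
Rule 4 (final cluster simplification): /x/ is the second consonant of a word-final cluster /jx/, so it deletes. /igifxiaxiguejx/ → igifxiaxiguej.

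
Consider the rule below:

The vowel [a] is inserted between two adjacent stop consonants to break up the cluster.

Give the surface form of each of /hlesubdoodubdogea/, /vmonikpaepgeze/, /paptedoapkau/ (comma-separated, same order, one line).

hlesubadoodubadogea, vmonikapaepageze, papatedoapakau

/hlesubdoodubdogea/: /b/ and /d/ form a stop–stop cluster, so [a] is inserted between them. /b/ and /d/ form a stop–stop cluster, so [a] is inserted between them. → [hlesubadoodubadogea].
/vmonikpaepgeze/: /k/ and /p/ form a stop–stop cluster, so [a] is inserted between them. /p/ and /g/ form a stop–stop cluster, so [a] is inserted between them. → [vmonikapaepageze].
/paptedoapkau/: /p/ and /t/ form a stop–stop cluster, so [a] is inserted between them. /p/ and /k/ form a stop–stop cluster, so [a] is inserted between them. → [papatedoapakau].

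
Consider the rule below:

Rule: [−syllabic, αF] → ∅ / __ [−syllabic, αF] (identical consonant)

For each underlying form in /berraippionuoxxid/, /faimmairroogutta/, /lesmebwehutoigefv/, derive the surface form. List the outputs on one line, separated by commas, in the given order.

beraipionuoxid, faimairooguta, lesmebwehutoigefv

/berraippionuoxxid/: /rr/ is a geminate; the first /r/ deletes. /pp/ is a geminate; the first /p/ deletes. /xx/ is a geminate; the first /x/ deletes. → [beraipionuoxid].
/faimmairroogutta/: /mm/ is a geminate; the first /m/ deletes. /rr/ is a geminate; the first /r/ deletes. /tt/ is a geminate; the first /t/ deletes. → [faimairooguta].
/lesmebwehutoigefv/: the rule's environment is not met; surfaces unchanged as [lesmebwehutoigefv].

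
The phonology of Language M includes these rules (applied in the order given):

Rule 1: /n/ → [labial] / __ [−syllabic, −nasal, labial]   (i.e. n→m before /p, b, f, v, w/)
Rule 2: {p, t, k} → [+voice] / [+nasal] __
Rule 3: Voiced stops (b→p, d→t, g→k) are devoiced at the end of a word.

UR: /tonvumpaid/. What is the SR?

Rule 1 (nasal place assimilation): /n/ precedes the labial consonant /v/, so it assimilates in place to [m]. /tonvumpaid/ → tomvumpaid.
Rule 2 (post-nasal voicing): /p/ is a voiceless stop immediately after the nasal /m/, so it voices to [b]. /tomvumpaid/ → tomvumbaid.
Rule 3 (final devoicing): /d/ is a voiced stop in word-final position, so it devoices to [t]. /tomvumbaid/ → tomvumbait.

tomvumbait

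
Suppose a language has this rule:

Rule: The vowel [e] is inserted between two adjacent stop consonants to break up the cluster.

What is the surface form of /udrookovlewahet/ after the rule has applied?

udrookovlewahet

No segment of /udrookovlewahet/ meets the structural description of the rule, so the form surfaces unchanged.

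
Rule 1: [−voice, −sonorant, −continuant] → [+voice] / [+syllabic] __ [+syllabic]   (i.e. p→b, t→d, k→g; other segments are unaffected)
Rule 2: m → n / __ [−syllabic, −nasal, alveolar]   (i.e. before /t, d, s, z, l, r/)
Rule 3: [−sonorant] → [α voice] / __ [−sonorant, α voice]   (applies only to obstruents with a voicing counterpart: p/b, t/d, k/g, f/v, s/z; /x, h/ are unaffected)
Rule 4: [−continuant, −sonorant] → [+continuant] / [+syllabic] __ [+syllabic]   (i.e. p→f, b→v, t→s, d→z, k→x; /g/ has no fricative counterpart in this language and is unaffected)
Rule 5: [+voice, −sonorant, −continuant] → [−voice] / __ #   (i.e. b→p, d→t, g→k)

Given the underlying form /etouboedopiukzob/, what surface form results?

Rule 1 (intervocalic voicing): /t/ is a voiceless stop between vowels /e/ and /o/, so it voices to [d]. /p/ is a voiceless stop between vowels /o/ and /i/, so it voices to [b]. /etouboedopiukzob/ → edouboedobiukzob.
Rule 2 (nasal place assimilation): no segment meets the environment; /edouboedobiukzob/ is unchanged.
Rule 3 (regressive voicing assimilation): /k/ precedes the voiced obstruent /z/, so it voices to [g] by assimilation. /edouboedobiukzob/ → edouboedobiugzob.
Rule 4 (intervocalic spirantization): /d/ is a stop between vowels /e/ and /o/, so it spirantizes to the fricative [z]. /b/ is a stop between vowels /u/ and /o/, so it spirantizes to the fricative [v]. /d/ is a stop between vowels /e/ and /o/, so it spirantizes to the fricative [z]. /b/ is a stop between vowels /o/ and /i/, so it spirantizes to the fricative [v]. /edouboedobiugzob/ → ezouvoezoviugzob.
Rule 5 (final devoicing): /b/ is a voiced stop in word-final position, so it devoices to [p]. /ezouvoezoviugzob/ → ezouvoezoviugzop.

ezouvoezoviugzop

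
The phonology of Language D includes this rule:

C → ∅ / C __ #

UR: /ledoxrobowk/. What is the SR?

ledoxrobow

/k/ is the second consonant of a word-final cluster /wk/, so it deletes.
Surface form: [ledoxrobow].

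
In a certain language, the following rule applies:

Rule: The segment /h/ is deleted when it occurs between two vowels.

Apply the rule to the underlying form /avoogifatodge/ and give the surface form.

No segment of /avoogifatodge/ meets the structural description of the rule, so the form surfaces unchanged.

avoogifatodge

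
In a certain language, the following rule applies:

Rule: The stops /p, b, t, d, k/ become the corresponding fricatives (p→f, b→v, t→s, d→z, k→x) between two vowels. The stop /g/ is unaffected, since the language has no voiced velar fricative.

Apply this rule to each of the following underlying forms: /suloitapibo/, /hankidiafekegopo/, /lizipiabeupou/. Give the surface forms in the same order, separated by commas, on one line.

/suloitapibo/: /t/ is a stop between vowels /i/ and /a/, so it spirantizes to the fricative [s]. /p/ is a stop between vowels /a/ and /i/, so it spirantizes to the fricative [f]. /b/ is a stop between vowels /i/ and /o/, so it spirantizes to the fricative [v]. → [suloisafivo].
/hankidiafekegopo/: /d/ is a stop between vowels /i/ and /i/, so it spirantizes to the fricative [z]. /k/ is a stop between vowels /e/ and /e/, so it spirantizes to the fricative [x]. /p/ is a stop between vowels /o/ and /o/, so it spirantizes to the fricative [f]. → [hankiziafexegofo].
/lizipiabeupou/: /p/ is a stop between vowels /i/ and /i/, so it spirantizes to the fricative [f]. /b/ is a stop between vowels /a/ and /e/, so it spirantizes to the fricative [v]. /p/ is a stop between vowels /u/ and /o/, so it spirantizes to the fricative [f]. → [lizifiaveufou].

suloisafivo, hankiziafexegofo, lizifiaveufou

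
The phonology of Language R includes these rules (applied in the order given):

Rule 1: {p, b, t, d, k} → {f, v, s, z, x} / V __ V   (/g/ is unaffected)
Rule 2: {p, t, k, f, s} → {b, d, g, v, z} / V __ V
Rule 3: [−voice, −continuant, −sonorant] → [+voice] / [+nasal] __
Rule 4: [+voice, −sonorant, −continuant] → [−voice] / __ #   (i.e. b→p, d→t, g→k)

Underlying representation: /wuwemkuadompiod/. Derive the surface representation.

Rule 1 (intervocalic spirantization): /d/ is a stop between vowels /a/ and /o/, so it spirantizes to the fricative [z]. /wuwemkuadompiod/ → wuwemkuazompiod.
Rule 2 (intervocalic voicing): no segment meets the environment; /wuwemkuazompiod/ is unchanged.
Rule 3 (post-nasal voicing): /k/ is a voiceless stop immediately after the nasal /m/, so it voices to [g]. /p/ is a voiceless stop immediately after the nasal /m/, so it voices to [b]. /wuwemkuazompiod/ → wuwemguazombiod.
Rule 4 (final devoicing): /d/ is a voiced stop in word-final position, so it devoices to [t]. /wuwemguazombiod/ → wuwemguazombiot.

wuwemguazombiot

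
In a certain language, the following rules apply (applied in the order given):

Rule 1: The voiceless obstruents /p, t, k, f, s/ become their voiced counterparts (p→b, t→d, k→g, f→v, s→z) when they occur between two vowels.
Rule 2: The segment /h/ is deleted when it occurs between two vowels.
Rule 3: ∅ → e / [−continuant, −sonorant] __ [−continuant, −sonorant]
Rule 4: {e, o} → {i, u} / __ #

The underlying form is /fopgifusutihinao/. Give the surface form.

Rule 1 (intervocalic voicing): /f/ is a voiceless obstruent between vowels /i/ and /u/, so it voices to [v]. /s/ is a voiceless obstruent between vowels /u/ and /u/, so it voices to [z]. /t/ is a voiceless obstruent between vowels /u/ and /i/, so it voices to [d]. /fopgifusutihinao/ → fopgivuzudihinao.
Rule 2 (intervocalic h-deletion): /h/ occurs between vowels /i/ and /i/, so it deletes. /fopgivuzudihinao/ → fopgivuzudiinao.
Rule 3 (stop-cluster e-epenthesis): /p/ and /g/ form a stop–stop cluster, so [e] is inserted between them. /fopgivuzudiinao/ → fopegivuzudiinao.
Rule 4 (final vowel raising): /o/ is a mid vowel in word-final position, so it raises to [u]. /fopegivuzudiinao/ → fopegivuzudiinau.

fopegivuzudiinau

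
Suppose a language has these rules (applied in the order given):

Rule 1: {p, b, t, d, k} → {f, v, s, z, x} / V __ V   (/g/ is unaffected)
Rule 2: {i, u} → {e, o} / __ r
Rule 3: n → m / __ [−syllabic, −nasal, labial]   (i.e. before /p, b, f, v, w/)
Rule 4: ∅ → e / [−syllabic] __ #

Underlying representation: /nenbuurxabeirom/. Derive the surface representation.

nembuorxaveerome

Rule 1 (intervocalic spirantization): /b/ is a stop between vowels /a/ and /e/, so it spirantizes to the fricative [v]. /nenbuurxabeirom/ → nenbuurxaveirom.
Rule 2 (pre-rhotic lowering): /u/ is a high vowel immediately before /r/, so it lowers to [o]. /i/ is a high vowel immediately before /r/, so it lowers to [e]. /nenbuurxaveirom/ → nenbuorxaveerom.
Rule 3 (nasal place assimilation): /n/ precedes the labial consonant /b/, so it assimilates in place to [m]. /nenbuorxaveerom/ → nembuorxaveerom.
Rule 4 (final e-epenthesis): the form ends in the consonant /m/, so [e] is inserted word-finally. /nembuorxaveerom/ → nembuorxaveerome.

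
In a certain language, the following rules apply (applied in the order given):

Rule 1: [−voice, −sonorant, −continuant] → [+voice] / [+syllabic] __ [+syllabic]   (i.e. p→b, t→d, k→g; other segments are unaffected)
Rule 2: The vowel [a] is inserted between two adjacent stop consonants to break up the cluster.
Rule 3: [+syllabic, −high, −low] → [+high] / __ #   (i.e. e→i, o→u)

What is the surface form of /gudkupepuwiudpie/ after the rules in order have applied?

gudakubebuwiudapii

Rule 1 (intervocalic voicing): /p/ is a voiceless stop between vowels /u/ and /e/, so it voices to [b]. /p/ is a voiceless stop between vowels /e/ and /u/, so it voices to [b]. /gudkupepuwiudpie/ → gudkubebuwiudpie.
Rule 2 (stop-cluster a-epenthesis): /d/ and /k/ form a stop–stop cluster, so [a] is inserted between them. /d/ and /p/ form a stop–stop cluster, so [a] is inserted between them. /gudkubebuwiudpie/ → gudakubebuwiudapie.
Rule 3 (final vowel raising): /e/ is a mid vowel in word-final position, so it raises to [i]. /gudakubebuwiudapie/ → gudakubebuwiudapii.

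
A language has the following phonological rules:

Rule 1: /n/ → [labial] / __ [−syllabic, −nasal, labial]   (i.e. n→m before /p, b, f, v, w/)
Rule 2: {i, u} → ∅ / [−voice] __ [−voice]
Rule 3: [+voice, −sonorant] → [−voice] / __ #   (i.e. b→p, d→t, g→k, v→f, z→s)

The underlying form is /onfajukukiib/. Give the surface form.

omfajukkiip

Rule 1 (nasal place assimilation): /n/ precedes the labial consonant /f/, so it assimilates in place to [m]. /onfajukukiib/ → omfajukukiib.
Rule 2 (high vowel syncope): /u/ is a high vowel flanked by voiceless consonants /k/ and /k/, so it deletes. /omfajukukiib/ → omfajukkiib.
Rule 3 (final devoicing): /b/ is a voiced obstruent in word-final position, so it devoices to [p]. /omfajukkiib/ → omfajukkiip.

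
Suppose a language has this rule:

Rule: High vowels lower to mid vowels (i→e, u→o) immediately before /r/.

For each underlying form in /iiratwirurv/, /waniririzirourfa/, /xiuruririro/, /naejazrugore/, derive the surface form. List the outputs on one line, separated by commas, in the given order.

ieratwerorv, wanererizeroorfa, xiororerero, naejazrugore

/iiratwirurv/: /i/ is a high vowel immediately before /r/, so it lowers to [e]. /i/ is a high vowel immediately before /r/, so it lowers to [e]. /u/ is a high vowel immediately before /r/, so it lowers to [o]. → [ieratwerorv].
/waniririzirourfa/: /i/ is a high vowel immediately before /r/, so it lowers to [e]. /i/ is a high vowel immediately before /r/, so it lowers to [e]. /i/ is a high vowel immediately before /r/, so it lowers to [e]. /u/ is a high vowel immediately before /r/, so it lowers to [o]. → [wanererizeroorfa].
/xiuruririro/: /u/ is a high vowel immediately before /r/, so it lowers to [o]. /u/ is a high vowel immediately before /r/, so it lowers to [o]. /i/ is a high vowel immediately before /r/, so it lowers to [e]. /i/ is a high vowel immediately before /r/, so it lowers to [e]. → [xiororerero].
/naejazrugore/: the rule's environment is not met; surfaces unchanged as [naejazrugore].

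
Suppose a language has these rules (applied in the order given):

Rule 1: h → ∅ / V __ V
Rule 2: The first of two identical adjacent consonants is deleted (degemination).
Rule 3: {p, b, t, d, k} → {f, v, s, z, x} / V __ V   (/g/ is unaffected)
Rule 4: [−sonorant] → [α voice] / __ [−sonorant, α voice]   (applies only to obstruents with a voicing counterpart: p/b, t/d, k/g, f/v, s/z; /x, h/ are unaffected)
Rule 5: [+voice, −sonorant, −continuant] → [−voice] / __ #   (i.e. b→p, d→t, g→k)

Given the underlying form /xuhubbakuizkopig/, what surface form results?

Rule 1 (intervocalic h-deletion): /h/ occurs between vowels /u/ and /u/, so it deletes. /xuhubbakuizkopig/ → xuubbakuizkopig.
Rule 2 (degemination): /bb/ is a geminate; the first /b/ deletes. /xuubbakuizkopig/ → xuubakuizkopig.
Rule 3 (intervocalic spirantization): /b/ is a stop between vowels /u/ and /a/, so it spirantizes to the fricative [v]. /k/ is a stop between vowels /a/ and /u/, so it spirantizes to the fricative [x]. /p/ is a stop between vowels /o/ and /i/, so it spirantizes to the fricative [f]. /xuubakuizkopig/ → xuuvaxuizkofig.
Rule 4 (regressive voicing assimilation): /z/ precedes the voiceless obstruent /k/, so it devoices to [s] by assimilation. /xuuvaxuizkofig/ → xuuvaxuiskofig.
Rule 5 (final devoicing): /g/ is a voiced stop in word-final position, so it devoices to [k]. /xuuvaxuiskofig/ → xuuvaxuiskofik.

xuuvaxuiskofik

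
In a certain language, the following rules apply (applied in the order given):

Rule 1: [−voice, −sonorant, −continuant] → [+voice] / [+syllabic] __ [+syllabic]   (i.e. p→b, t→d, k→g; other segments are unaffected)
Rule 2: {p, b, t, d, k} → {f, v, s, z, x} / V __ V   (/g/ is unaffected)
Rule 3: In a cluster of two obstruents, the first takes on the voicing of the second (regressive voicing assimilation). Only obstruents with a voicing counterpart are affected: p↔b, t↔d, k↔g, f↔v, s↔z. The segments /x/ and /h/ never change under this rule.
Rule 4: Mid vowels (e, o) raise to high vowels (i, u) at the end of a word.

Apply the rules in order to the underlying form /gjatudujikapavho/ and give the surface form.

Rule 1 (intervocalic voicing): /t/ is a voiceless stop between vowels /a/ and /u/, so it voices to [d]. /k/ is a voiceless stop between vowels /i/ and /a/, so it voices to [g]. /p/ is a voiceless stop between vowels /a/ and /a/, so it voices to [b]. /gjatudujikapavho/ → gjadudujigabavho.
Rule 2 (intervocalic spirantization): /d/ is a stop between vowels /a/ and /u/, so it spirantizes to the fricative [z]. /d/ is a stop between vowels /u/ and /u/, so it spirantizes to the fricative [z]. /b/ is a stop between vowels /a/ and /a/, so it spirantizes to the fricative [v]. /gjadudujigabavho/ → gjazuzujigavavho.
Rule 3 (regressive voicing assimilation): /v/ precedes the voiceless obstruent /h/, so it devoices to [f] by assimilation. /gjazuzujigavavho/ → gjazuzujigavafho.
Rule 4 (final vowel raising): /o/ is a mid vowel in word-final position, so it raises to [u]. /gjazuzujigavafho/ → gjazuzujigavafhu.

gjazuzujigavafhu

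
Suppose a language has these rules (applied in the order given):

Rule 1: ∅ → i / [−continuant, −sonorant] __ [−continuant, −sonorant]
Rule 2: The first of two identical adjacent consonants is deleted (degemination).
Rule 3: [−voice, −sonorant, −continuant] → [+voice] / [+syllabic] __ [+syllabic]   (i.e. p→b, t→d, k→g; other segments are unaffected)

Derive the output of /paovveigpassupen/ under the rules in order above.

paoveigibasuben

Rule 1 (stop-cluster i-epenthesis): /g/ and /p/ form a stop–stop cluster, so [i] is inserted between them. /paovveigpassupen/ → paovveigipassupen.
Rule 2 (degemination): /vv/ is a geminate; the first /v/ deletes. /ss/ is a geminate; the first /s/ deletes. /paovveigipassupen/ → paoveigipasupen.
Rule 3 (intervocalic voicing): /p/ is a voiceless stop between vowels /i/ and /a/, so it voices to [b]. /p/ is a voiceless stop between vowels /u/ and /e/, so it voices to [b]. /paoveigipasupen/ → paoveigibasuben.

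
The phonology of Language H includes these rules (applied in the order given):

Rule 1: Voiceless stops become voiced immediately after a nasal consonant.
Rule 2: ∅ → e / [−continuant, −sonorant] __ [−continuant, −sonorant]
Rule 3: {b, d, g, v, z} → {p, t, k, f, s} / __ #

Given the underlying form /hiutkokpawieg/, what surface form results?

hiutekokepawiek

Rule 1 (post-nasal voicing): no segment meets the environment; /hiutkokpawieg/ is unchanged.
Rule 2 (stop-cluster e-epenthesis): /t/ and /k/ form a stop–stop cluster, so [e] is inserted between them. /k/ and /p/ form a stop–stop cluster, so [e] is inserted between them. /hiutkokpawieg/ → hiutekokepawieg.
Rule 3 (final devoicing): /g/ is a voiced obstruent in word-final position, so it devoices to [k]. /hiutekokepawieg/ → hiutekokepawiek.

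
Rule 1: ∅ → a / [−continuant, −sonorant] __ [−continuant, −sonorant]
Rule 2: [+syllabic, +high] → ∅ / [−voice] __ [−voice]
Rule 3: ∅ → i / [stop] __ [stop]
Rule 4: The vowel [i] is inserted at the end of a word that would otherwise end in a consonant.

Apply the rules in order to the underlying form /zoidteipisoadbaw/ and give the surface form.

zoidateipsoadabawi

Rule 1 (stop-cluster a-epenthesis): /d/ and /t/ form a stop–stop cluster, so [a] is inserted between them. /d/ and /b/ form a stop–stop cluster, so [a] is inserted between them. /zoidteipisoadbaw/ → zoidateipisoadabaw.
Rule 2 (high vowel syncope): /i/ is a high vowel flanked by voiceless consonants /p/ and /s/, so it deletes. /zoidateipisoadabaw/ → zoidateipsoadabaw.
Rule 3 (stop-cluster i-epenthesis): no segment meets the environment; /zoidateipsoadabaw/ is unchanged.
Rule 4 (final i-epenthesis): the form ends in the consonant /w/, so [i] is inserted word-finally. /zoidateipsoadabaw/ → zoidateipsoadabawi.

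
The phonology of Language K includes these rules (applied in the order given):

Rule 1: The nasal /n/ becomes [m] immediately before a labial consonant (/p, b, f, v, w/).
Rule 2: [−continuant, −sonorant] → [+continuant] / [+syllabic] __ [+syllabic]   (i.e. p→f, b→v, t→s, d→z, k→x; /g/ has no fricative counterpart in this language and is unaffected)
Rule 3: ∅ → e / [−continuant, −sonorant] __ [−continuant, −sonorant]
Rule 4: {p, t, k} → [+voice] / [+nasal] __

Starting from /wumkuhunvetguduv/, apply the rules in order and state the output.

Rule 1 (nasal place assimilation): /n/ precedes the labial consonant /v/, so it assimilates in place to [m]. /wumkuhunvetguduv/ → wumkuhumvetguduv.
Rule 2 (intervocalic spirantization): /d/ is a stop between vowels /u/ and /u/, so it spirantizes to the fricative [z]. /wumkuhumvetguduv/ → wumkuhumvetguzuv.
Rule 3 (stop-cluster e-epenthesis): /t/ and /g/ form a stop–stop cluster, so [e] is inserted between them. /wumkuhumvetguzuv/ → wumkuhumveteguzuv.
Rule 4 (post-nasal voicing): /k/ is a voiceless stop immediately after the nasal /m/, so it voices to [g]. /wumkuhumveteguzuv/ → wumguhumveteguzuv.

wumguhumveteguzuv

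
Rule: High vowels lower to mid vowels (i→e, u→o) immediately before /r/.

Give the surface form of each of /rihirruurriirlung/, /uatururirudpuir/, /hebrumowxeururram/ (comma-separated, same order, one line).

/rihirruurriirlung/: /i/ is a high vowel immediately before /r/, so it lowers to [e]. /u/ is a high vowel immediately before /r/, so it lowers to [o]. /i/ is a high vowel immediately before /r/, so it lowers to [e]. → [riherruorrierlung].
/uatururirudpuir/: /u/ is a high vowel immediately before /r/, so it lowers to [o]. /u/ is a high vowel immediately before /r/, so it lowers to [o]. /i/ is a high vowel immediately before /r/, so it lowers to [e]. /i/ is a high vowel immediately before /r/, so it lowers to [e]. → [uatororerudpuer].
/hebrumowxeururram/: /u/ is a high vowel immediately before /r/, so it lowers to [o]. /u/ is a high vowel immediately before /r/, so it lowers to [o]. → [hebrumowxeororram].

riherruorrierlung, uatororerudpuer, hebrumowxeororram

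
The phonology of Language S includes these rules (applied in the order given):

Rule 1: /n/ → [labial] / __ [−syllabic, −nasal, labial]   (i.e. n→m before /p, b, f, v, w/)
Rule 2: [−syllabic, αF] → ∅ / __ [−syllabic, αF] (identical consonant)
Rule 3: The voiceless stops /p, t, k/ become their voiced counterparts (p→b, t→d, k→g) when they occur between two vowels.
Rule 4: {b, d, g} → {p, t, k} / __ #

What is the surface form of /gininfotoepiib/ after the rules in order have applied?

Rule 1 (nasal place assimilation): /n/ precedes the labial consonant /f/, so it assimilates in place to [m]. /gininfotoepiib/ → ginimfotoepiib.
Rule 2 (degemination): no segment meets the environment; /ginimfotoepiib/ is unchanged.
Rule 3 (intervocalic voicing): /t/ is a voiceless stop between vowels /o/ and /o/, so it voices to [d]. /p/ is a voiceless stop between vowels /e/ and /i/, so it voices to [b]. /ginimfotoepiib/ → ginimfodoebiib.
Rule 4 (final devoicing): /b/ is a voiced stop in word-final position, so it devoices to [p]. /ginimfodoebiib/ → ginimfodoebiip.

ginimfodoebiip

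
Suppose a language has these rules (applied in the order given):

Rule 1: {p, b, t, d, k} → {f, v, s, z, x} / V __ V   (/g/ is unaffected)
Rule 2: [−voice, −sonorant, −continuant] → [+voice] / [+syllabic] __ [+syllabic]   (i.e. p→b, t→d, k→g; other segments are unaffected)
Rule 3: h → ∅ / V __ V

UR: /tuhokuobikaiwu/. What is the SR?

tuoxuovixaiwu

Rule 1 (intervocalic spirantization): /k/ is a stop between vowels /o/ and /u/, so it spirantizes to the fricative [x]. /b/ is a stop between vowels /o/ and /i/, so it spirantizes to the fricative [v]. /k/ is a stop between vowels /i/ and /a/, so it spirantizes to the fricative [x]. /tuhokuobikaiwu/ → tuhoxuovixaiwu.
Rule 2 (intervocalic voicing): no segment meets the environment; /tuhoxuovixaiwu/ is unchanged.
Rule 3 (intervocalic h-deletion): /h/ occurs between vowels /u/ and /o/, so it deletes. /tuhoxuovixaiwu/ → tuoxuovixaiwu.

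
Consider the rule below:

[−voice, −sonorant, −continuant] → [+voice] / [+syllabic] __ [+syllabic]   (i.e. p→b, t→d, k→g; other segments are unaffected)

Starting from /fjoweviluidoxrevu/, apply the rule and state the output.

No segment of /fjoweviluidoxrevu/ meets the structural description of the rule, so the form surfaces unchanged.

fjoweviluidoxrevu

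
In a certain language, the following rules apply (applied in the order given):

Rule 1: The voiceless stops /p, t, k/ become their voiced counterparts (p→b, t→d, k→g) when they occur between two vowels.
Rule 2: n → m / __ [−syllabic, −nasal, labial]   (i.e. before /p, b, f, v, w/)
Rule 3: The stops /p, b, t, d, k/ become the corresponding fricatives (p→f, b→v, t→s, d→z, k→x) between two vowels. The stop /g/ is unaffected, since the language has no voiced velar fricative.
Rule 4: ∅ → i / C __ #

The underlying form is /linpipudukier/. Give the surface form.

limpivuzugieri

Rule 1 (intervocalic voicing): /p/ is a voiceless stop between vowels /i/ and /u/, so it voices to [b]. /k/ is a voiceless stop between vowels /u/ and /i/, so it voices to [g]. /linpipudukier/ → linpibudugier.
Rule 2 (nasal place assimilation): /n/ precedes the labial consonant /p/, so it assimilates in place to [m]. /linpibudugier/ → limpibudugier.
Rule 3 (intervocalic spirantization): /b/ is a stop between vowels /i/ and /u/, so it spirantizes to the fricative [v]. /d/ is a stop between vowels /u/ and /u/, so it spirantizes to the fricative [z]. /limpibudugier/ → limpivuzugier.
Rule 4 (final i-epenthesis): the form ends in the consonant /r/, so [i] is inserted word-finally. /limpivuzugier/ → limpivuzugieri.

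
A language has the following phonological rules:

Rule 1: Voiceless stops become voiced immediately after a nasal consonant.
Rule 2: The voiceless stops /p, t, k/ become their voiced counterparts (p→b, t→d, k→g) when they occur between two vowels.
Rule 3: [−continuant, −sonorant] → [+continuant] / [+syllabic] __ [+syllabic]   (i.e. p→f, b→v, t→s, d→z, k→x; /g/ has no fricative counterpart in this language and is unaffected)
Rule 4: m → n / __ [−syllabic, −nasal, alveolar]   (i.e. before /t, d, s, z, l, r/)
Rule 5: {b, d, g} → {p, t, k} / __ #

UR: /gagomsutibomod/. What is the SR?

Rule 1 (post-nasal voicing): no segment meets the environment; /gagomsutibomod/ is unchanged.
Rule 2 (intervocalic voicing): /t/ is a voiceless stop between vowels /u/ and /i/, so it voices to [d]. /gagomsutibomod/ → gagomsudibomod.
Rule 3 (intervocalic spirantization): /d/ is a stop between vowels /u/ and /i/, so it spirantizes to the fricative [z]. /b/ is a stop between vowels /i/ and /o/, so it spirantizes to the fricative [v]. /gagomsudibomod/ → gagomsuzivomod.
Rule 4 (nasal place assimilation): /m/ precedes the alveolar consonant /s/, so it assimilates in place to [n]. /gagomsuzivomod/ → gagonsuzivomod.
Rule 5 (final devoicing): /d/ is a voiced stop in word-final position, so it devoices to [t]. /gagonsuzivomod/ → gagonsuzivomot.

gagonsuzivomot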